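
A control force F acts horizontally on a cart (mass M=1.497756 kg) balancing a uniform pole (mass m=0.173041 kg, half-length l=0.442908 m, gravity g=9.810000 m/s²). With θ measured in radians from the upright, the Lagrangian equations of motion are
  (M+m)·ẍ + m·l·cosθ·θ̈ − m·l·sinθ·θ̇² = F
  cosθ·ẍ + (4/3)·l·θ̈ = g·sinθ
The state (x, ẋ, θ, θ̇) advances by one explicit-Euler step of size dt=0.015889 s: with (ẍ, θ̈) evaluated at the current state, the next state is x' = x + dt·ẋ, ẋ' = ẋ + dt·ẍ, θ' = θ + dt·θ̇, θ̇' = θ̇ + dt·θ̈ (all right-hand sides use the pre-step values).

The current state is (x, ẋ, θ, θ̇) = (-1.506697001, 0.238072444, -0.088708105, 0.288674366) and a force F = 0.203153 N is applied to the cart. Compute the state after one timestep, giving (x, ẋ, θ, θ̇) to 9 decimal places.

(-1.502914268, 0.241317501, -0.084121358, 0.259817585)

sinθ=-0.088591808, cosθ=0.996068016
temp = (F + m·l·θ̇²·sinθ)/(M+m) = (0.203153 + -0.000565813)/1.670797 = 0.121251826
θ̈ = (g·sinθ − cosθ·temp)/(l·(4/3 − m·cos²θ/(M+m))) = -1.816148367
ẍ = temp − m·l·θ̈·cosθ/(M+m) = 0.204232924
Euler: x'=-1.506697001+0.015889·0.238072444=-1.502914268, ẋ'=0.238072444+0.015889·0.204232924=0.241317501
       θ'=-0.088708105+0.015889·0.288674366=-0.084121358, θ̇'=0.288674366+0.015889·-1.816148367=0.259817585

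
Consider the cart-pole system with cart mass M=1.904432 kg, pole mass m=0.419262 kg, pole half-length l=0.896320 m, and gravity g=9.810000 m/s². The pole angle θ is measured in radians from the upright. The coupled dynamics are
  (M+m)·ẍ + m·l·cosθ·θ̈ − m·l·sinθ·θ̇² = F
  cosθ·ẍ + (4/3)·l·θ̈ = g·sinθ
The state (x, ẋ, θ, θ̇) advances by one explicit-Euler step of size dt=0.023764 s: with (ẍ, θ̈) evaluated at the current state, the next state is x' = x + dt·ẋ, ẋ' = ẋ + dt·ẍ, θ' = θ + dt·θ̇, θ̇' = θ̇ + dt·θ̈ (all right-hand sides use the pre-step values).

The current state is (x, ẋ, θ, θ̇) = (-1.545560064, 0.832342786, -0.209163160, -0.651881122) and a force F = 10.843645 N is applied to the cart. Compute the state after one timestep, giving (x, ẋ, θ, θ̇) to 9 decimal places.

sinθ=-0.207641372, cosθ=0.978205020
temp = (F + m·l·θ̇²·sinθ)/(M+m) = (10.843645 + -0.033158837)/2.323694 = 4.652284751
θ̈ = (g·sinθ − cosθ·temp)/(l·(4/3 − m·cos²θ/(M+m))) = -6.332378133
ẍ = temp − m·l·θ̈·cosθ/(M+m) = 5.654050964
Euler: x'=-1.545560064+0.023764·0.832342786=-1.525780270, ẋ'=0.832342786+0.023764·5.654050964=0.966705653
       θ'=-0.209163160+0.023764·-0.651881122=-0.224654463, θ̇'=-0.651881122+0.023764·-6.332378133=-0.802363756

(-1.525780270, 0.966705653, -0.224654463, -0.802363756)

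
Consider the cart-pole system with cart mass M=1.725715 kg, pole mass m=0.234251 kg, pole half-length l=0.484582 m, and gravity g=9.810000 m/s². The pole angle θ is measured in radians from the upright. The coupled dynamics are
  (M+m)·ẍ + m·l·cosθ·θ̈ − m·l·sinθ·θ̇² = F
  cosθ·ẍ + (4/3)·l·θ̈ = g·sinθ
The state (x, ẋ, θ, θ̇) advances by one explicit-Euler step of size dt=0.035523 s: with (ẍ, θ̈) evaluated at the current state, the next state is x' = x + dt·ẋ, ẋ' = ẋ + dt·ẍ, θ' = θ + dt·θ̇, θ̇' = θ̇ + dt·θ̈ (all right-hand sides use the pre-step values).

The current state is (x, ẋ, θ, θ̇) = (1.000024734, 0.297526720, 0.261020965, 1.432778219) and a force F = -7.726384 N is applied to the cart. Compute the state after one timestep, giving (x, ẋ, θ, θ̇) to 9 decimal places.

(1.010593776, 0.137395167, 0.311917546, 1.811411957)

sinθ=0.258067068, cosθ=0.966127004
temp = (F + m·l·θ̇²·sinθ)/(M+m) = (-7.726384 + 0.060136654)/1.959966 = -3.911418538
θ̈ = (g·sinθ − cosθ·temp)/(l·(4/3 − m·cos²θ/(M+m))) = 10.658833365
ẍ = temp − m·l·θ̈·cosθ/(M+m) = -4.507827400
Euler: x'=1.000024734+0.035523·0.297526720=1.010593776, ẋ'=0.297526720+0.035523·-4.507827400=0.137395167
       θ'=0.261020965+0.035523·1.432778219=0.311917546, θ̇'=1.432778219+0.035523·10.658833365=1.811411957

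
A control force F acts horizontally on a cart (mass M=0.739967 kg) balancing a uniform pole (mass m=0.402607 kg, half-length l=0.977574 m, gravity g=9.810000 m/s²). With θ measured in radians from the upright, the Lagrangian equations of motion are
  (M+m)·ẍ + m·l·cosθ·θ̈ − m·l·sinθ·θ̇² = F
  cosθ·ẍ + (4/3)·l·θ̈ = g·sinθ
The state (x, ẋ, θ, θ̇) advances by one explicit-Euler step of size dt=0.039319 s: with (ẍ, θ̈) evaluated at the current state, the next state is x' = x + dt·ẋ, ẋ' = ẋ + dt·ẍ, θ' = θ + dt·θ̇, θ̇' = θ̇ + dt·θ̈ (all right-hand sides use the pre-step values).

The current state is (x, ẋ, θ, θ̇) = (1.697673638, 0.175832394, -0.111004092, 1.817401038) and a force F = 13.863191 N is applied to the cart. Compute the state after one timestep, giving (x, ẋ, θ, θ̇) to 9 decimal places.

(1.704587192, 0.829902695, -0.039545701, 1.285901662)

sinθ=-0.110776269, cosθ=0.993845369
temp = (F + m·l·θ̇²·sinθ)/(M+m) = (13.863191 + -0.144005553)/1.142574 = 12.007262065
θ̈ = (g·sinθ − cosθ·temp)/(l·(4/3 − m·cos²θ/(M+m))) = -13.517621915
ẍ = temp − m·l·θ̈·cosθ/(M+m) = 16.634967854
Euler: x'=1.697673638+0.039319·0.175832394=1.704587192, ẋ'=0.175832394+0.039319·16.634967854=0.829902695
       θ'=-0.111004092+0.039319·1.817401038=-0.039545701, θ̇'=1.817401038+0.039319·-13.517621915=1.285901662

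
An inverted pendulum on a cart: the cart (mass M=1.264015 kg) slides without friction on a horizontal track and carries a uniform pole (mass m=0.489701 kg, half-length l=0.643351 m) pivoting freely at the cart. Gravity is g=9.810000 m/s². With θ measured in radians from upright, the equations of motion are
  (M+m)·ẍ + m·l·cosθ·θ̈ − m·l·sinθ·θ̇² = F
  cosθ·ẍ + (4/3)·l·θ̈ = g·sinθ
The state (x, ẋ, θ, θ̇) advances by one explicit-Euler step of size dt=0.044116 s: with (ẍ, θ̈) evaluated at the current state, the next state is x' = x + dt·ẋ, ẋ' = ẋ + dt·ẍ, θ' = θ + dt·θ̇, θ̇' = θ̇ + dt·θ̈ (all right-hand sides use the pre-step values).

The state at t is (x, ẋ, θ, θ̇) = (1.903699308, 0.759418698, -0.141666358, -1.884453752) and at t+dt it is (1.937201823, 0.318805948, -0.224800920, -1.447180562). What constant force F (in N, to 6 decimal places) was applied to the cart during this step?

ẍ = (ẋ'−ẋ)/dt = (0.318805948−0.759418698)/0.044116 = -9.987595
θ̈ = (θ̇'−θ̇)/dt = (-1.447180562−-1.884453752)/0.044116 = 9.911896
sinθ=-0.141193, cosθ=0.989982
F = (M+m)·ẍ + m·l·cosθ·θ̈ − m·l·sinθ·θ̇² = -17.515406 + 3.091456 − -0.157966 = -14.265984

F = -14.265984 N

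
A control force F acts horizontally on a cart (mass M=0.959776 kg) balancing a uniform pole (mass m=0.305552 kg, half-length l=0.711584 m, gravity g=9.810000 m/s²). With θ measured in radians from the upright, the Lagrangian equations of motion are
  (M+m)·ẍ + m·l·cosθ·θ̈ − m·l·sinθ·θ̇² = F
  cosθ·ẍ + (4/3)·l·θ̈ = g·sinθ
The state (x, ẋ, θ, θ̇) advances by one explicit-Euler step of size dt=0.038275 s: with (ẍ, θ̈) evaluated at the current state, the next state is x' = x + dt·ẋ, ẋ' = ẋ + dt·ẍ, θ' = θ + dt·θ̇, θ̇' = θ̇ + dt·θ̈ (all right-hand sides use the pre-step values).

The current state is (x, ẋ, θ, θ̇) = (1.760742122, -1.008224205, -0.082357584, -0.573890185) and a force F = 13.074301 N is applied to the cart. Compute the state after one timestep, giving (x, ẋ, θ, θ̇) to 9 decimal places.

(1.722152341, -0.519411761, -0.104323231, -1.119901749)

sinθ=-0.082264513, cosθ=0.996610531
temp = (F + m·l·θ̇²·sinθ)/(M+m) = (13.074301 + -0.005890897)/1.265328 = 10.328081022
θ̈ = (g·sinθ − cosθ·temp)/(l·(4/3 − m·cos²θ/(M+m))) = -14.265488287
ẍ = temp − m·l·θ̈·cosθ/(M+m) = 12.771063207
Euler: x'=1.760742122+0.038275·-1.008224205=1.722152341, ẋ'=-1.008224205+0.038275·12.771063207=-0.519411761
       θ'=-0.082357584+0.038275·-0.573890185=-0.104323231, θ̇'=-0.573890185+0.038275·-14.265488287=-1.119901749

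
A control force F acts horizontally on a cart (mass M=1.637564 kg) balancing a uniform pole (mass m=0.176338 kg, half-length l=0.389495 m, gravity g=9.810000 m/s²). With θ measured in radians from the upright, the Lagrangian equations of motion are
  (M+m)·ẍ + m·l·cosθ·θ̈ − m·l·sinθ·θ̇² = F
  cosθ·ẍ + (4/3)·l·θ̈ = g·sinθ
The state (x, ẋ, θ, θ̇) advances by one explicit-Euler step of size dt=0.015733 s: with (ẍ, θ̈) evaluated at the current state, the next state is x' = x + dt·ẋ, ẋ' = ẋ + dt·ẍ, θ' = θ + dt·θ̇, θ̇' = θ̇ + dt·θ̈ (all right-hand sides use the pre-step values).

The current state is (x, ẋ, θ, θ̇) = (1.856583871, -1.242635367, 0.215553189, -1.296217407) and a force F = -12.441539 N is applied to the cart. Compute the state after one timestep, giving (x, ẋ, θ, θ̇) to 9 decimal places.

sinθ=0.213887848, cosθ=0.976858223
temp = (F + m·l·θ̇²·sinθ)/(M+m) = (-12.441539 + 0.024682526)/1.813902 = -6.845384411
θ̈ = (g·sinθ − cosθ·temp)/(l·(4/3 − m·cos²θ/(M+m))) = 18.181528252
ẍ = temp − m·l·θ̈·cosθ/(M+m) = -7.517890003
Euler: x'=1.856583871+0.015733·-1.242635367=1.837033489, ẋ'=-1.242635367+0.015733·-7.517890003=-1.360914330
       θ'=0.215553189+0.015733·-1.296217407=0.195159801, θ̇'=-1.296217407+0.015733·18.181528252=-1.010167423

(1.837033489, -1.360914330, 0.195159801, -1.010167423)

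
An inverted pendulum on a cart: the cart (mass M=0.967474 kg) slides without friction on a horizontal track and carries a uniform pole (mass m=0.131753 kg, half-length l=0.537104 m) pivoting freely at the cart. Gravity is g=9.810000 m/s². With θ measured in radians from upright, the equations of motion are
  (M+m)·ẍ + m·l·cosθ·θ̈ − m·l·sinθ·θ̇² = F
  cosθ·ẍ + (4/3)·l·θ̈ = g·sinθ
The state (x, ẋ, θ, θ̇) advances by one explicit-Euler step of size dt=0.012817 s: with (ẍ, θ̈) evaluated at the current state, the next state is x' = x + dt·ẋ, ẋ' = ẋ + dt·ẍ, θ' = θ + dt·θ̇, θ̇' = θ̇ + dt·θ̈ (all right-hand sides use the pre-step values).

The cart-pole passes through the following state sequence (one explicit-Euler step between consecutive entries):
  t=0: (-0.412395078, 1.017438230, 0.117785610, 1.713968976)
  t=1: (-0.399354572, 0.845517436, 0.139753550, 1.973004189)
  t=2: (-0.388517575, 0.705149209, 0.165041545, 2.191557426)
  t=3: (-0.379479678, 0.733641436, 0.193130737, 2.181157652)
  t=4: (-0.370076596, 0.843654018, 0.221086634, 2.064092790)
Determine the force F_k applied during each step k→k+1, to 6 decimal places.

F_0 = -13.348635 N
F_1 = -10.881893 N
F_2 = 2.331106 N
F_3 = 8.736095 N

step 0→1:
  ẍ = (ẋ'−ẋ)/dt = (0.845517436−1.017438230)/0.012817 = -13.413497
  θ̈ = (θ̇'−θ̇)/dt = (1.973004189−1.713968976)/0.012817 = 20.210284
  sinθ=0.117513, cosθ=0.993071
  F = (M+m)·ẍ + m·l·cosθ·θ̈ − m·l·sinθ·θ̇² = -14.744478 + 1.420273 − 0.024429 = -13.348635
step 1→2:
  ẍ = (ẋ'−ẋ)/dt = (0.705149209−0.845517436)/0.012817 = -10.951722
  θ̈ = (θ̇'−θ̇)/dt = (2.191557426−1.973004189)/0.012817 = 17.051825
  sinθ=0.139299, cosθ=0.990250
  F = (M+m)·ẍ + m·l·cosθ·θ̈ − m·l·sinθ·θ̇² = -12.038429 + 1.194909 − 0.038373 = -10.881893
step 2→3:
  ẍ = (ẋ'−ẋ)/dt = (0.733641436−0.705149209)/0.012817 = 2.223003
  θ̈ = (θ̇'−θ̇)/dt = (2.181157652−2.191557426)/0.012817 = -0.811405
  sinθ=0.164293, cosθ=0.986412
  F = (M+m)·ẍ + m·l·cosθ·θ̈ − m·l·sinθ·θ̇² = 2.443585 + -0.056639 − 0.055840 = 2.331106
step 3→4:
  ẍ = (ẋ'−ẋ)/dt = (0.843654018−0.733641436)/0.012817 = 8.583333
  θ̈ = (θ̇'−θ̇)/dt = (2.064092790−2.181157652)/0.012817 = -9.133562
  sinθ=0.191932, cosθ=0.981408
  F = (M+m)·ẍ + m·l·cosθ·θ̈ − m·l·sinθ·θ̇² = 9.435032 + -0.634320 − 0.064616 = 8.736095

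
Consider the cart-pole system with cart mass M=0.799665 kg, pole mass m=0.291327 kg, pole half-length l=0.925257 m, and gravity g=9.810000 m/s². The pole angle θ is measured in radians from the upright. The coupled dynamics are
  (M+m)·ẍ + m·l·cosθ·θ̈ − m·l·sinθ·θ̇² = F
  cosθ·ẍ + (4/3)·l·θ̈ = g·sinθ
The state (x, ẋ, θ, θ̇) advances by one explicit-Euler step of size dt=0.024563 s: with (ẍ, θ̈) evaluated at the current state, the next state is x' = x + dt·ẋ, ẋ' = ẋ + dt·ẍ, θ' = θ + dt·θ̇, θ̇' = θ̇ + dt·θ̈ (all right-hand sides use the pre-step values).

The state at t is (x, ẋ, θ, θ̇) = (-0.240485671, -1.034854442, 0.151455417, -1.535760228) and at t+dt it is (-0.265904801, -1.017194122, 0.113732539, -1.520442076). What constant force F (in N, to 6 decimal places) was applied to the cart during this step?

F = 0.854657 N

ẍ = (ẋ'−ẋ)/dt = (-1.017194122−-1.034854442)/0.024563 = 0.718981
θ̈ = (θ̇'−θ̇)/dt = (-1.520442076−-1.535760228)/0.024563 = 0.623627
sinθ=0.150877, cosθ=0.988553
F = (M+m)·ẍ + m·l·cosθ·θ̈ − m·l·sinθ·θ̇² = 0.784402 + 0.166176 − 0.095921 = 0.854657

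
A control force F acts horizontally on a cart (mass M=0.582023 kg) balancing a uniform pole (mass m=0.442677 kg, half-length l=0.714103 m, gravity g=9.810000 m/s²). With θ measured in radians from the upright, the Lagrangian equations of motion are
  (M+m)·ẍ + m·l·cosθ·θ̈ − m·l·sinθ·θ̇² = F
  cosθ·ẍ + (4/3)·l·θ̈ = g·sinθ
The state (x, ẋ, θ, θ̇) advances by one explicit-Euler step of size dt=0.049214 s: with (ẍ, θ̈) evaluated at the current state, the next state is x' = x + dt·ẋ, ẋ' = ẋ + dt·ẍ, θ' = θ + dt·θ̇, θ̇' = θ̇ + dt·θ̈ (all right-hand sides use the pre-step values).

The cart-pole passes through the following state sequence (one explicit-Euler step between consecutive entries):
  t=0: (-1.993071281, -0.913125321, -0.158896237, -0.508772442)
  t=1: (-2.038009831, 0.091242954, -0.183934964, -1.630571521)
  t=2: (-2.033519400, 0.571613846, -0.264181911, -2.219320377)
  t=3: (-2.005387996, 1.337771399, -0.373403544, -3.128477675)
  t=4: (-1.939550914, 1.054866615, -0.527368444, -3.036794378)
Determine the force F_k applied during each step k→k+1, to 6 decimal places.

step 0→1:
  ẍ = (ẋ'−ẋ)/dt = (0.091242954−-0.913125321)/0.049214 = 20.408182
  θ̈ = (θ̇'−θ̇)/dt = (-1.630571521−-0.508772442)/0.049214 = -22.794308
  sinθ=-0.158228, cosθ=0.987403
  F = (M+m)·ẍ + m·l·cosθ·θ̈ − m·l·sinθ·θ̇² = 20.912264 + -7.114895 − -0.012947 = 13.810317
step 1→2:
  ẍ = (ẋ'−ẋ)/dt = (0.571613846−0.091242954)/0.049214 = 9.760859
  θ̈ = (θ̇'−θ̇)/dt = (-2.219320377−-1.630571521)/0.049214 = -11.963036
  sinθ=-0.182900, cosθ=0.983132
  F = (M+m)·ẍ + m·l·cosθ·θ̈ − m·l·sinθ·θ̇² = 10.001952 + -3.717927 − -0.153723 = 6.437748
step 2→3:
  ẍ = (ẋ'−ẋ)/dt = (1.337771399−0.571613846)/0.049214 = 15.567878
  θ̈ = (θ̇'−θ̇)/dt = (-3.128477675−-2.219320377)/0.049214 = -18.473550
  sinθ=-0.261120, cosθ=0.965306
  F = (M+m)·ẍ + m·l·cosθ·θ̈ − m·l·sinθ·θ̇² = 15.952405 + -5.637199 − -0.406563 = 10.721768
step 3→4:
  ẍ = (ẋ'−ẋ)/dt = (1.054866615−1.337771399)/0.049214 = -5.748461
  θ̈ = (θ̇'−θ̇)/dt = (-3.036794378−-3.128477675)/0.049214 = 1.862952
  sinθ=-0.364787, cosθ=0.931091
  F = (M+m)·ẍ + m·l·cosθ·θ̈ − m·l·sinθ·θ̇² = -5.890448 + 0.548329 − -1.128633 = -4.213486

F_0 = 13.810317 N
F_1 = 6.437748 N
F_2 = 10.721768 N
F_3 = -4.213486 N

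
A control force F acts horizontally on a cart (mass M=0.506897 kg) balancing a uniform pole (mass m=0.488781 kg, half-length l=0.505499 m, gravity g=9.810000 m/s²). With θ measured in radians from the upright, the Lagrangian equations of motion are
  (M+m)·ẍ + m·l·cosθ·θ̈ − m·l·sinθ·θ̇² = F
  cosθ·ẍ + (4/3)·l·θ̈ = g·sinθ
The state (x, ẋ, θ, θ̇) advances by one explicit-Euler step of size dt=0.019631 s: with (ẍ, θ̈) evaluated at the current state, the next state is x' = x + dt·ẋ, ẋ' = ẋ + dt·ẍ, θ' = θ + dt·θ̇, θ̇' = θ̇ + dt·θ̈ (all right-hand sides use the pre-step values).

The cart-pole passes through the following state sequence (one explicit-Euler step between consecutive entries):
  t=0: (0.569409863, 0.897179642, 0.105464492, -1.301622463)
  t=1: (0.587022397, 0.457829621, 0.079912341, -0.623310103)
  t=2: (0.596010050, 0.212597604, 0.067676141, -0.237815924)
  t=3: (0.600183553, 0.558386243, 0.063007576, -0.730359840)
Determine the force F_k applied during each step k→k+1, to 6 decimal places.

F_0 = -13.837866 N
F_1 = -7.609356 N
F_2 = 11.352313 N

step 0→1:
  ẍ = (ẋ'−ẋ)/dt = (0.457829621−0.897179642)/0.019631 = -22.380420
  θ̈ = (θ̇'−θ̇)/dt = (-0.623310103−-1.301622463)/0.019631 = 34.553123
  sinθ=0.105269, cosθ=0.994444
  F = (M+m)·ẍ + m·l·cosθ·θ̈ − m·l·sinθ·θ̇² = -22.283692 + 8.489892 − 0.044066 = -13.837866
step 1→2:
  ẍ = (ẋ'−ẋ)/dt = (0.212597604−0.457829621)/0.019631 = -12.492080
  θ̈ = (θ̇'−θ̇)/dt = (-0.237815924−-0.623310103)/0.019631 = 19.637012
  sinθ=0.079827, cosθ=0.996809
  F = (M+m)·ẍ + m·l·cosθ·θ̈ − m·l·sinθ·θ̇² = -12.438089 + 4.836396 − 0.007663 = -7.609356
step 2→3:
  ẍ = (ẋ'−ẋ)/dt = (0.558386243−0.212597604)/0.019631 = 17.614418
  θ̈ = (θ̇'−θ̇)/dt = (-0.730359840−-0.237815924)/0.019631 = -25.090108
  sinθ=0.067624, cosθ=0.997711
  F = (M+m)·ẍ + m·l·cosθ·θ̈ − m·l·sinθ·θ̇² = 17.538288 + -6.185030 − 0.000945 = 11.352313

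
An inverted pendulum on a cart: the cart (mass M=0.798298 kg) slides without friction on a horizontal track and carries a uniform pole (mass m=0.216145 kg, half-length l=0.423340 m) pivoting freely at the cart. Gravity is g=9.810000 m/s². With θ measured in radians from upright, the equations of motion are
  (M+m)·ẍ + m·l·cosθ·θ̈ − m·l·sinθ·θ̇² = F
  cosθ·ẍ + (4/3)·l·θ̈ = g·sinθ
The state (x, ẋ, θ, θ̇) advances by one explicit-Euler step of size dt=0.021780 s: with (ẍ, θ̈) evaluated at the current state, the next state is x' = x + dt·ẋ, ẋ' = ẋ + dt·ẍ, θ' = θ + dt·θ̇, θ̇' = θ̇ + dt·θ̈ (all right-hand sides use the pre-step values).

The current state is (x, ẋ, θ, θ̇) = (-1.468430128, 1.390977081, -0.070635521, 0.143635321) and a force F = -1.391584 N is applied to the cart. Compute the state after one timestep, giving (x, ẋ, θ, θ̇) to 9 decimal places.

(-1.438134647, 1.358305877, -0.067507144, 0.174656784)

sinθ=-0.070576798, cosθ=0.997506349
temp = (F + m·l·θ̇²·sinθ)/(M+m) = (-1.391584 + -0.000133235)/1.014443 = -1.371902842
θ̈ = (g·sinθ − cosθ·temp)/(l·(4/3 − m·cos²θ/(M+m))) = 1.424309582
ẍ = temp − m·l·θ̈·cosθ/(M+m) = -1.500055293
Euler: x'=-1.468430128+0.021780·1.390977081=-1.438134647, ẋ'=1.390977081+0.021780·-1.500055293=1.358305877
       θ'=-0.070635521+0.021780·0.143635321=-0.067507144, θ̇'=0.143635321+0.021780·1.424309582=0.174656784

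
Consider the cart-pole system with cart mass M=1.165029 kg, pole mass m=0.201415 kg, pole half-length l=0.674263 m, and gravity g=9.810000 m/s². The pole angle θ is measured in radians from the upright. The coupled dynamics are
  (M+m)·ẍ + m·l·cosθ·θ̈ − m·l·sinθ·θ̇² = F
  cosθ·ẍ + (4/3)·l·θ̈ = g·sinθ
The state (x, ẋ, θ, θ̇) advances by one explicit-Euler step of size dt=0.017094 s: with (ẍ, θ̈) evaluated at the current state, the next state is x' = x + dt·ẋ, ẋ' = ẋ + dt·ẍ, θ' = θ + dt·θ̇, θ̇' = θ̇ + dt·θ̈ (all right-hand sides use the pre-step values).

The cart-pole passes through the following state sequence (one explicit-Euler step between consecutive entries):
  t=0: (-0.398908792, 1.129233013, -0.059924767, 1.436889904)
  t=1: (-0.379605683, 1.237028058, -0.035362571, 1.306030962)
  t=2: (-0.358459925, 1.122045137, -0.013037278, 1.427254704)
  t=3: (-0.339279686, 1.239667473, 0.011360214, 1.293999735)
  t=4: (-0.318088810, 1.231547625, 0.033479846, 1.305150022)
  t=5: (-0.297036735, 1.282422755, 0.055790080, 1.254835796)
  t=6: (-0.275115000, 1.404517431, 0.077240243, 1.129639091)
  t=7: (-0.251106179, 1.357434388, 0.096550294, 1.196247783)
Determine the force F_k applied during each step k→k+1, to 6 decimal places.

step 0→1:
  ẍ = (ẋ'−ẋ)/dt = (1.237028058−1.129233013)/0.017094 = 6.306016
  θ̈ = (θ̇'−θ̇)/dt = (1.306030962−1.436889904)/0.017094 = -7.655256
  sinθ=-0.059889, cosθ=0.998205
  F = (M+m)·ẍ + m·l·cosθ·θ̈ − m·l·sinθ·θ̇² = 8.616818 + -1.037769 − -0.016792 = 7.595842
step 1→2:
  ẍ = (ẋ'−ẋ)/dt = (1.122045137−1.237028058)/0.017094 = -6.726508
  θ̈ = (θ̇'−θ̇)/dt = (1.427254704−1.306030962)/0.017094 = 7.091596
  sinθ=-0.035355, cosθ=0.999375
  F = (M+m)·ẍ + m·l·cosθ·θ̈ − m·l·sinθ·θ̇² = -9.191396 + 0.962484 − -0.008190 = -8.220722
step 2→3:
  ẍ = (ẋ'−ẋ)/dt = (1.239667473−1.122045137)/0.017094 = 6.880914
  θ̈ = (θ̇'−θ̇)/dt = (1.293999735−1.427254704)/0.017094 = -7.795423
  sinθ=-0.013037, cosθ=0.999915
  F = (M+m)·ẍ + m·l·cosθ·θ̈ − m·l·sinθ·θ̇² = 9.402383 + -1.058581 − -0.003607 = 8.347409
step 3→4:
  ẍ = (ẋ'−ẋ)/dt = (1.231547625−1.239667473)/0.017094 = -0.475012
  θ̈ = (θ̇'−θ̇)/dt = (1.305150022−1.293999735)/0.017094 = 0.652292
  sinθ=0.011360, cosθ=0.999935
  F = (M+m)·ẍ + m·l·cosθ·θ̈ − m·l·sinθ·θ̇² = -0.649077 + 0.088580 − 0.002583 = -0.563080
step 4→5:
  ẍ = (ẋ'−ẋ)/dt = (1.282422755−1.231547625)/0.017094 = 2.976198
  θ̈ = (θ̇'−θ̇)/dt = (1.254835796−1.305150022)/0.017094 = -2.943385
  sinθ=0.033474, cosθ=0.999440
  F = (M+m)·ẍ + m·l·cosθ·θ̈ − m·l·sinθ·θ̇² = 4.066808 + -0.399507 − 0.007744 = 3.659557
step 5→6:
  ẍ = (ẋ'−ẋ)/dt = (1.404517431−1.282422755)/0.017094 = 7.142546
  θ̈ = (θ̇'−θ̇)/dt = (1.129639091−1.254835796)/0.017094 = -7.324015
  sinθ=0.055761, cosθ=0.998444
  F = (M+m)·ẍ + m·l·cosθ·θ̈ − m·l·sinθ·θ̇² = 9.759889 + -0.993103 − 0.011924 = 8.754862
step 6→7:
  ẍ = (ẋ'−ẋ)/dt = (1.357434388−1.404517431)/0.017094 = -2.754361
  θ̈ = (θ̇'−θ̇)/dt = (1.196247783−1.129639091)/0.017094 = 3.896612
  sinθ=0.077163, cosθ=0.997018
  F = (M+m)·ẍ + m·l·cosθ·θ̈ − m·l·sinθ·θ̇² = -3.763680 + 0.527608 − 0.013372 = -3.249444

F_0 = 7.595842 N
F_1 = -8.220722 N
F_2 = 8.347409 N
F_3 = -0.563080 N
F_4 = 3.659557 N
F_5 = 8.754862 N
F_6 = -3.249444 N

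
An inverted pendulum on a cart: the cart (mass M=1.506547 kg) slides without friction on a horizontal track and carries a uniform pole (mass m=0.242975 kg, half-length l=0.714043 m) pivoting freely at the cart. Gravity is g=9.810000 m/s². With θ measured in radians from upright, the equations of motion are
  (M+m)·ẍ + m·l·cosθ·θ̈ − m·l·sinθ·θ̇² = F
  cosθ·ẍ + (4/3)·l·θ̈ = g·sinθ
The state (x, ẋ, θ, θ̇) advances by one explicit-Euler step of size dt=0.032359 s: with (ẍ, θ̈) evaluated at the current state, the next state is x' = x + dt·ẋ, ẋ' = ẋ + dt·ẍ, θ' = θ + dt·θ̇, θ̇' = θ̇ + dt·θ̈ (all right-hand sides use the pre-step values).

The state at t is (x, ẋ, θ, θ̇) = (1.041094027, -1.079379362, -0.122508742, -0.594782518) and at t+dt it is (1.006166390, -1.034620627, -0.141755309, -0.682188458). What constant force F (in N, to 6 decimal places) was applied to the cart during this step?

ẍ = (ẋ'−ẋ)/dt = (-1.034620627−-1.079379362)/0.032359 = 1.383193
θ̈ = (θ̇'−θ̇)/dt = (-0.682188458−-0.594782518)/0.032359 = -2.701132
sinθ=-0.122203, cosθ=0.992505
F = (M+m)·ẍ + m·l·cosθ·θ̈ − m·l·sinθ·θ̇² = 2.419926 + -0.465120 − -0.007500 = 1.962307

F = 1.962307 N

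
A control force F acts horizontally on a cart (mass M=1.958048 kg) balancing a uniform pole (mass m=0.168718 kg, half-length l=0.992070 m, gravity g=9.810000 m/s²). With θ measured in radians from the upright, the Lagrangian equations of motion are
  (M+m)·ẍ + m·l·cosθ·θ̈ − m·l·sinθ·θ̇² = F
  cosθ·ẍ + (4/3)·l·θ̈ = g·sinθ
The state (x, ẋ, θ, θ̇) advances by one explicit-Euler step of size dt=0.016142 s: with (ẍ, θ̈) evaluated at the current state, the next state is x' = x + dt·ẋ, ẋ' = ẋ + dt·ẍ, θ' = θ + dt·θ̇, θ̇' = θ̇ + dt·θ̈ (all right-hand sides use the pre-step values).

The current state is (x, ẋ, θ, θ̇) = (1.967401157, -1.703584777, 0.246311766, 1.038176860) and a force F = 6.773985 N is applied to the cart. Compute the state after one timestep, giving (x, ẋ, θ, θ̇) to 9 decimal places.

(1.939901892, -1.651129357, 0.263070017, 1.028907443)

sinθ=0.243828709, cosθ=0.969818313
temp = (F + m·l·θ̇²·sinθ)/(M+m) = (6.773985 + 0.043987701)/2.126766 = 3.205793539
θ̈ = (g·sinθ − cosθ·temp)/(l·(4/3 − m·cos²θ/(M+m))) = -0.574242184
ẍ = temp − m·l·θ̈·cosθ/(M+m) = 3.249623340
Euler: x'=1.967401157+0.016142·-1.703584777=1.939901892, ẋ'=-1.703584777+0.016142·3.249623340=-1.651129357
       θ'=0.246311766+0.016142·1.038176860=0.263070017, θ̇'=1.038176860+0.016142·-0.574242184=1.028907443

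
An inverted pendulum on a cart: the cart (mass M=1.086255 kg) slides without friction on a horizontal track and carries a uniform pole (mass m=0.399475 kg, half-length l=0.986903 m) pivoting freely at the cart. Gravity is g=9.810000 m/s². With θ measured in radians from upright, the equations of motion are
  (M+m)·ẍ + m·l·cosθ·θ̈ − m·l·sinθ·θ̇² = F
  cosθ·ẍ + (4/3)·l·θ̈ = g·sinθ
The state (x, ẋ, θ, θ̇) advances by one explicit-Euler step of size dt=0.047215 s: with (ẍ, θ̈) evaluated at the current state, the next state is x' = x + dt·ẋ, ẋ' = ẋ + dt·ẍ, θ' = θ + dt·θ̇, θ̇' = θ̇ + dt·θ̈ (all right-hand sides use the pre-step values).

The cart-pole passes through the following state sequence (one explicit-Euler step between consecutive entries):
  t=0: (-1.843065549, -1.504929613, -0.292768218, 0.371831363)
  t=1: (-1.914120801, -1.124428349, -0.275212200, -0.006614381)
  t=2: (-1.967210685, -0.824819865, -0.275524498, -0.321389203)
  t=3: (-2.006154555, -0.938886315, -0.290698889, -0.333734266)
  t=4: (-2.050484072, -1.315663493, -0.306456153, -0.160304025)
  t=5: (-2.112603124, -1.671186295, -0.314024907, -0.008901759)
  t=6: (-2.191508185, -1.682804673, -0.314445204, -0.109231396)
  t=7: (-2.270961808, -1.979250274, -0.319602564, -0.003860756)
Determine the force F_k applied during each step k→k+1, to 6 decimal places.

step 0→1:
  ẍ = (ẋ'−ẋ)/dt = (-1.124428349−-1.504929613)/0.047215 = 8.058906
  θ̈ = (θ̇'−θ̇)/dt = (-0.006614381−0.371831363)/0.047215 = -8.015371
  sinθ=-0.288604, cosθ=0.957449
  F = (M+m)·ẍ + m·l·cosθ·θ̈ − m·l·sinθ·θ̇² = 11.973359 + -3.025542 − -0.015731 = 8.963548
step 1→2:
  ẍ = (ẋ'−ẋ)/dt = (-0.824819865−-1.124428349)/0.047215 = 6.345621
  θ̈ = (θ̇'−θ̇)/dt = (-0.321389203−-0.006614381)/0.047215 = -6.666839
  sinθ=-0.271751, cosθ=0.962368
  F = (M+m)·ẍ + m·l·cosθ·θ̈ − m·l·sinθ·θ̇² = 9.427879 + -2.529444 − -0.000005 = 6.898440
step 2→3:
  ẍ = (ẋ'−ẋ)/dt = (-0.938886315−-0.824819865)/0.047215 = -2.415894
  θ̈ = (θ̇'−θ̇)/dt = (-0.333734266−-0.321389203)/0.047215 = -0.261465
  sinθ=-0.272052, cosθ=0.962283
  F = (M+m)·ẍ + m·l·cosθ·θ̈ − m·l·sinθ·θ̇² = -3.589367 + -0.099193 − -0.011078 = -3.677481
step 3→4:
  ẍ = (ẋ'−ẋ)/dt = (-1.315663493−-0.938886315)/0.047215 = -7.980031
  θ̈ = (θ̇'−θ̇)/dt = (-0.160304025−-0.333734266)/0.047215 = 3.673202
  sinθ=-0.286622, cosθ=0.958044
  F = (M+m)·ẍ + m·l·cosθ·θ̈ − m·l·sinθ·θ̇² = -11.856172 + 1.387376 − -0.012586 = -10.456210
step 4→5:
  ẍ = (ẋ'−ẋ)/dt = (-1.671186295−-1.315663493)/0.047215 = -7.529870
  θ̈ = (θ̇'−θ̇)/dt = (-0.008901759−-0.160304025)/0.047215 = 3.206656
  sinθ=-0.301682, cosθ=0.953409
  F = (M+m)·ẍ + m·l·cosθ·θ̈ − m·l·sinθ·θ̇² = -11.187353 + 1.205301 − -0.003056 = -9.978996
step 5→6:
  ẍ = (ẋ'−ẋ)/dt = (-1.682804673−-1.671186295)/0.047215 = -0.246074
  θ̈ = (θ̇'−θ̇)/dt = (-0.109231396−-0.008901759)/0.047215 = -2.124953
  sinθ=-0.308889, cosθ=0.951098
  F = (M+m)·ẍ + m·l·cosθ·θ̈ − m·l·sinθ·θ̇² = -0.365599 + -0.796780 − -0.000010 = -1.162370
step 6→7:
  ẍ = (ẋ'−ẋ)/dt = (-1.979250274−-1.682804673)/0.047215 = -6.278632
  θ̈ = (θ̇'−θ̇)/dt = (-0.003860756−-0.109231396)/0.047215 = 2.231720
  sinθ=-0.309289, cosθ=0.950968
  F = (M+m)·ẍ + m·l·cosθ·θ̈ − m·l·sinθ·θ̇² = -9.328352 + 0.836700 − -0.001455 = -8.490197

F_0 = 8.963548 N
F_1 = 6.898440 N
F_2 = -3.677481 N
F_3 = -10.456210 N
F_4 = -9.978996 N
F_5 = -1.162370 N
F_6 = -8.490197 N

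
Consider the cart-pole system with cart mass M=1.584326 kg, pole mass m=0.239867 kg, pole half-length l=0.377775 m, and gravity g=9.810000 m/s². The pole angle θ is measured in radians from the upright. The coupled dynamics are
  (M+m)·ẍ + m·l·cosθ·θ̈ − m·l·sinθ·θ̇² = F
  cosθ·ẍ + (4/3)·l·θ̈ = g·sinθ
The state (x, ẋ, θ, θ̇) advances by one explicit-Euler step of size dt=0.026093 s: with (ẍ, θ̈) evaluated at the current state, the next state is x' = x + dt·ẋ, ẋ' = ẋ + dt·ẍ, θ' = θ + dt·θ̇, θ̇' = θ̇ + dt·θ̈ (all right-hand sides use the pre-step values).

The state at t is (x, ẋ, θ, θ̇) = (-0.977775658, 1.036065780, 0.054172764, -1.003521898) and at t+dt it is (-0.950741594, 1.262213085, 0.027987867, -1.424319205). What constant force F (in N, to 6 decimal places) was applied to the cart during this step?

F = 14.346088 N

ẍ = (ẋ'−ẋ)/dt = (1.262213085−1.036065780)/0.026093 = 8.666972
θ̈ = (θ̇'−θ̇)/dt = (-1.424319205−-1.003521898)/0.026093 = -16.126827
sinθ=0.054146, cosθ=0.998533
F = (M+m)·ẍ + m·l·cosθ·θ̈ − m·l·sinθ·θ̇² = 15.810230 + -1.459201 − 0.004941 = 14.346088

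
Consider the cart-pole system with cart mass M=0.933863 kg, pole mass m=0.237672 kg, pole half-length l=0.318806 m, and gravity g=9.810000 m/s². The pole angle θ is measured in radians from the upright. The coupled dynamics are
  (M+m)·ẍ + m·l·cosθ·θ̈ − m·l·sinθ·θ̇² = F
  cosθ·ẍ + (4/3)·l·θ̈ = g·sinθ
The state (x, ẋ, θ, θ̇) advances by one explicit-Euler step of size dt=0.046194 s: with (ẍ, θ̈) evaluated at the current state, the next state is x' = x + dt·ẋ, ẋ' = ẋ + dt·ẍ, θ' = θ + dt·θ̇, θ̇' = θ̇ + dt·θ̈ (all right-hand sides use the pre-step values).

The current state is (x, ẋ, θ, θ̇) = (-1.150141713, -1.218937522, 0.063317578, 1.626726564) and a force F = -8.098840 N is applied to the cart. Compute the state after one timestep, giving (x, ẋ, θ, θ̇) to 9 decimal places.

(-1.206449313, -1.599857825, 0.138462585, 2.588512897)

sinθ=0.063275279, cosθ=0.997996112
temp = (F + m·l·θ̇²·sinθ)/(M+m) = (-8.098840 + 0.012687256)/1.171535 = -6.902186229
θ̈ = (g·sinθ − cosθ·temp)/(l·(4/3 − m·cos²θ/(M+m))) = 20.820589975
ẍ = temp − m·l·θ̈·cosθ/(M+m) = -8.246099122
Euler: x'=-1.150141713+0.046194·-1.218937522=-1.206449313, ẋ'=-1.218937522+0.046194·-8.246099122=-1.599857825
       θ'=0.063317578+0.046194·1.626726564=0.138462585, θ̇'=1.626726564+0.046194·20.820589975=2.588512897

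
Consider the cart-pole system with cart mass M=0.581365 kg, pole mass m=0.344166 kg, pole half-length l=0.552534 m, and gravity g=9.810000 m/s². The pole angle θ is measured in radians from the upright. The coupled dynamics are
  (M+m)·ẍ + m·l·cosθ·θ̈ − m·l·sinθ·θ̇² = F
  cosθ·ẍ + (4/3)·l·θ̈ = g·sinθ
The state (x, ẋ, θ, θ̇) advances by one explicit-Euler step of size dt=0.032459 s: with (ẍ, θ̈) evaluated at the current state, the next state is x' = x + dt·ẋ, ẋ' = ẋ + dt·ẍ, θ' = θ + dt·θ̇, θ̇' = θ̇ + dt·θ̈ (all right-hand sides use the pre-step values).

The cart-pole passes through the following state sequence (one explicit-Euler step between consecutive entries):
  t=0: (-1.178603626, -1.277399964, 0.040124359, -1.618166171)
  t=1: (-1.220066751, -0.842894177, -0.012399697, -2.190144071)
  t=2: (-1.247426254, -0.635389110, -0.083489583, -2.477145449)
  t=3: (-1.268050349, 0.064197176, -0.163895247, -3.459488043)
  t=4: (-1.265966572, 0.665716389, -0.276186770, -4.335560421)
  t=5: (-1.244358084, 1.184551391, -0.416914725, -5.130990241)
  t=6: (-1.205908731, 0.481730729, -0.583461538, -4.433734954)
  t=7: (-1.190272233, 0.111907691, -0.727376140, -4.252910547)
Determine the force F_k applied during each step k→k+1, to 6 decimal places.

F_0 = 9.021181 N
F_1 = 4.246789 N
F_2 = 14.310128 N
F_3 = 12.459213 N
F_4 = 11.285237 N
F_5 = -14.277788 N
F_6 = -7.601514 N

step 0→1:
  ẍ = (ẋ'−ẋ)/dt = (-0.842894177−-1.277399964)/0.032459 = 13.386296
  θ̈ = (θ̇'−θ̇)/dt = (-2.190144071−-1.618166171)/0.032459 = -17.621550
  sinθ=0.040114, cosθ=0.999195
  F = (M+m)·ẍ + m·l·cosθ·θ̈ − m·l·sinθ·θ̇² = 12.389432 + -3.348277 − 0.019974 = 9.021181
step 1→2:
  ẍ = (ẋ'−ẋ)/dt = (-0.635389110−-0.842894177)/0.032459 = 6.392836
  θ̈ = (θ̇'−θ̇)/dt = (-2.477145449−-2.190144071)/0.032459 = -8.841966
  sinθ=-0.012399, cosθ=0.999923
  F = (M+m)·ẍ + m·l·cosθ·θ̈ − m·l·sinθ·θ̇² = 5.916768 + -1.681289 − -0.011310 = 4.246789
step 2→3:
  ẍ = (ẋ'−ẋ)/dt = (0.064197176−-0.635389110)/0.032459 = 21.552922
  θ̈ = (θ̇'−θ̇)/dt = (-3.459488043−-2.477145449)/0.032459 = -30.264105
  sinθ=-0.083393, cosθ=0.996517
  F = (M+m)·ẍ + m·l·cosθ·θ̈ − m·l·sinθ·θ̇² = 19.947897 + -5.735079 − -0.097310 = 14.310128
step 3→4:
  ẍ = (ẋ'−ẋ)/dt = (0.665716389−0.064197176)/0.032459 = 18.531662
  θ̈ = (θ̇'−θ̇)/dt = (-4.335560421−-3.459488043)/0.032459 = -26.990122
  sinθ=-0.163162, cosθ=0.986599
  F = (M+m)·ẍ + m·l·cosθ·θ̈ − m·l·sinθ·θ̇² = 17.151628 + -5.063754 − -0.371339 = 12.459213
step 4→5:
  ẍ = (ẋ'−ẋ)/dt = (1.184551391−0.665716389)/0.032459 = 15.984319
  θ̈ = (θ̇'−θ̇)/dt = (-5.130990241−-4.335560421)/0.032459 = -24.505679
  sinθ=-0.272689, cosθ=0.962102
  F = (M+m)·ẍ + m·l·cosθ·θ̈ − m·l·sinθ·θ̇² = 14.793983 + -4.483477 − -0.974731 = 11.285237
step 5→6:
  ẍ = (ẋ'−ẋ)/dt = (0.481730729−1.184551391)/0.032459 = -21.652567
  θ̈ = (θ̇'−θ̇)/dt = (-4.433734954−-5.130990241)/0.032459 = 21.481108
  sinθ=-0.404941, cosθ=0.914343
  F = (M+m)·ẍ + m·l·cosθ·θ̈ − m·l·sinθ·θ̇² = -20.040122 + 3.735017 − -2.027316 = -14.277788
step 6→7:
  ẍ = (ẋ'−ẋ)/dt = (0.111907691−0.481730729)/0.032459 = -11.393544
  θ̈ = (θ̇'−θ̇)/dt = (-4.252910547−-4.433734954)/0.032459 = 5.570856
  sinθ=-0.550916, cosθ=0.834561
  F = (M+m)·ẍ + m·l·cosθ·θ̈ − m·l·sinθ·θ̇² = -10.545078 + 0.884111 − -2.059453 = -7.601514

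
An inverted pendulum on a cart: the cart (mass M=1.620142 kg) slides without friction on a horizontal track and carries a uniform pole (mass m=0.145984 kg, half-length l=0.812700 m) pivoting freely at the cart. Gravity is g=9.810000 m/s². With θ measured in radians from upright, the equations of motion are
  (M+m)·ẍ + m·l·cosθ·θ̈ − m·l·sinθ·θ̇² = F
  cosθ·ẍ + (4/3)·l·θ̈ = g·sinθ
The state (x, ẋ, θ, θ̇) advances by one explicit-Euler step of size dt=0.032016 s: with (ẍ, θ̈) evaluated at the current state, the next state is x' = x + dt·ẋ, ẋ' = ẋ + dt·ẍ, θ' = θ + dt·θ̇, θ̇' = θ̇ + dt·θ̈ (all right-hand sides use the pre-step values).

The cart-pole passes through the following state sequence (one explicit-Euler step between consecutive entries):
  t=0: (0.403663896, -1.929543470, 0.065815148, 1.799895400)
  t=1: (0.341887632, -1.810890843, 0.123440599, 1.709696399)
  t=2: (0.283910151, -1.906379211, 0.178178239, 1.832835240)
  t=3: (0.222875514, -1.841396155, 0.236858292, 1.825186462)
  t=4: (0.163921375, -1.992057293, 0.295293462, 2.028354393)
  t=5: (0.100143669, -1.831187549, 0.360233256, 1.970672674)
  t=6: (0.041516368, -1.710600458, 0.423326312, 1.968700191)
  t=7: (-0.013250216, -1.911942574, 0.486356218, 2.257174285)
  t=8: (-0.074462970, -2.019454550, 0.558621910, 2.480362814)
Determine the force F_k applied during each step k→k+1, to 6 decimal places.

step 0→1:
  ẍ = (ẋ'−ẋ)/dt = (-1.810890843−-1.929543470)/0.032016 = 3.706042
  θ̈ = (θ̇'−θ̇)/dt = (1.709696399−1.799895400)/0.032016 = -2.817310
  sinθ=0.065768, cosθ=0.997835
  F = (M+m)·ẍ + m·l·cosθ·θ̈ − m·l·sinθ·θ̇² = 6.545336 + -0.333525 − 0.025278 = 6.186533
step 1→2:
  ẍ = (ẋ'−ẋ)/dt = (-1.906379211−-1.810890843)/0.032016 = -2.982520
  θ̈ = (θ̇'−θ̇)/dt = (1.832835240−1.709696399)/0.032016 = 3.846166
  sinθ=0.123127, cosθ=0.992391
  F = (M+m)·ẍ + m·l·cosθ·θ̈ − m·l·sinθ·θ̇² = -5.267507 + 0.452842 − 0.042700 = -4.857365
step 2→3:
  ẍ = (ẋ'−ẋ)/dt = (-1.841396155−-1.906379211)/0.032016 = 2.029706
  θ̈ = (θ̇'−θ̇)/dt = (1.825186462−1.832835240)/0.032016 = -0.238905
  sinθ=0.177237, cosθ=0.984168
  F = (M+m)·ẍ + m·l·cosθ·θ̈ − m·l·sinθ·θ̇² = 3.584716 + -0.027895 − 0.070638 = 3.486183
step 3→4:
  ẍ = (ẋ'−ẋ)/dt = (-1.992057293−-1.841396155)/0.032016 = -4.705808
  θ̈ = (θ̇'−θ̇)/dt = (2.028354393−1.825186462)/0.032016 = 6.345825
  sinθ=0.234650, cosθ=0.972080
  F = (M+m)·ẍ + m·l·cosθ·θ̈ − m·l·sinθ·θ̇² = -8.311049 + 0.731856 − 0.092741 = -7.671934
step 4→5:
  ẍ = (ẋ'−ẋ)/dt = (-1.831187549−-1.992057293)/0.032016 = 5.024667
  θ̈ = (θ̇'−θ̇)/dt = (1.970672674−2.028354393)/0.032016 = -1.801653
  sinθ=0.291021, cosθ=0.956717
  F = (M+m)·ẍ + m·l·cosθ·θ̈ − m·l·sinθ·θ̇² = 8.874195 + -0.204498 − 0.142052 = 8.527645
step 5→6:
  ẍ = (ẋ'−ẋ)/dt = (-1.710600458−-1.831187549)/0.032016 = 3.766463
  θ̈ = (θ̇'−θ̇)/dt = (1.968700191−1.970672674)/0.032016 = -0.061609
  sinθ=0.352493, cosθ=0.935815
  F = (M+m)·ẍ + m·l·cosθ·θ̈ − m·l·sinθ·θ̇² = 6.652049 + -0.006840 − 0.162411 = 6.482798
step 6→7:
  ẍ = (ẋ'−ẋ)/dt = (-1.911942574−-1.710600458)/0.032016 = -6.288797
  θ̈ = (θ̇'−θ̇)/dt = (2.257174285−1.968700191)/0.032016 = 9.010310
  sinθ=0.410795, cosθ=0.911728
  F = (M+m)·ẍ + m·l·cosθ·θ̈ − m·l·sinθ·θ̇² = -11.106807 + 0.974631 − 0.188895 = -10.321071
step 7→8:
  ẍ = (ẋ'−ẋ)/dt = (-2.019454550−-1.911942574)/0.032016 = -3.358070
  θ̈ = (θ̇'−θ̇)/dt = (2.480362814−2.257174285)/0.032016 = 6.971156
  sinθ=0.467408, cosθ=0.884042
  F = (M+m)·ẍ + m·l·cosθ·θ̈ − m·l·sinθ·θ̇² = -5.930775 + 0.731161 − 0.282528 = -5.482142

F_0 = 6.186533 N
F_1 = -4.857365 N
F_2 = 3.486183 N
F_3 = -7.671934 N
F_4 = 8.527645 N
F_5 = 6.482798 N
F_6 = -10.321071 N
F_7 = -5.482142 N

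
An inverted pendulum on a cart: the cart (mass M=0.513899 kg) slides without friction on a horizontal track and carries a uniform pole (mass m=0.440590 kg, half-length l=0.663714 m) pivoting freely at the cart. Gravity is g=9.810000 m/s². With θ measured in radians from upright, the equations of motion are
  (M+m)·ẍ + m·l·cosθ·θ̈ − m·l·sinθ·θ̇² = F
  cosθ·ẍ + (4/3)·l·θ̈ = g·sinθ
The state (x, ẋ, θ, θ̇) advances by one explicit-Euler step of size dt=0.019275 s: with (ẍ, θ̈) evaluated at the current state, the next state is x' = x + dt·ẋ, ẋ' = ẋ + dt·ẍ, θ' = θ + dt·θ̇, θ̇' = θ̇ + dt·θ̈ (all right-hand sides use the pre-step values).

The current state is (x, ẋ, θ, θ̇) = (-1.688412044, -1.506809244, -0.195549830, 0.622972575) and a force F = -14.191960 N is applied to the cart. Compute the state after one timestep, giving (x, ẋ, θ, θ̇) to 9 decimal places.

(-1.717455792, -1.918524159, -0.183542034, 1.037828031)

sinθ=-0.194305915, cosθ=0.980940983
temp = (F + m·l·θ̇²·sinθ)/(M+m) = (-14.191960 + -0.022051569)/0.954489 = -14.891750003
θ̈ = (g·sinθ − cosθ·temp)/(l·(4/3 − m·cos²θ/(M+m))) = 21.522980834
ẍ = temp − m·l·θ̈·cosθ/(M+m) = -21.360047478
Euler: x'=-1.688412044+0.019275·-1.506809244=-1.717455792, ẋ'=-1.506809244+0.019275·-21.360047478=-1.918524159
       θ'=-0.195549830+0.019275·0.622972575=-0.183542034, θ̇'=0.622972575+0.019275·21.522980834=1.037828031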